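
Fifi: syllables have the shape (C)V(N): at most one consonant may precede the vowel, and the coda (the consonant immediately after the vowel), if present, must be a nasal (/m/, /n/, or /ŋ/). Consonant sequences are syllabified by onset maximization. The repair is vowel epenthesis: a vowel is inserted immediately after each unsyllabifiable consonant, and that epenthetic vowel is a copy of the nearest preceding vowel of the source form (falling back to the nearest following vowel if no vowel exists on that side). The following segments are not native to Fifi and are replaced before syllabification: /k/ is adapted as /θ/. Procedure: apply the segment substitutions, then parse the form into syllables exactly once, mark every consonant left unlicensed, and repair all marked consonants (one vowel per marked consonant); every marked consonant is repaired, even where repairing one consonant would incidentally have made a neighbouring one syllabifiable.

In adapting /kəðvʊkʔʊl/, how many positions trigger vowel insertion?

After substitution the input is /θəðvʊθʔʊl/.
The unsyllabifiable consonants are /ð/, /θ/, /l/; each receives one epenthetic vowel.

3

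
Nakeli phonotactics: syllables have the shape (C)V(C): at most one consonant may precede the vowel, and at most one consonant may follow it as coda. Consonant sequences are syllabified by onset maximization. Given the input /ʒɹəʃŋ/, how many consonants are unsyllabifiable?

Syllabifying with onset maximization leaves /ʒ/, /ŋ/ stranded (at most one coda consonant is licensed; onsets are limited to one consonant).

2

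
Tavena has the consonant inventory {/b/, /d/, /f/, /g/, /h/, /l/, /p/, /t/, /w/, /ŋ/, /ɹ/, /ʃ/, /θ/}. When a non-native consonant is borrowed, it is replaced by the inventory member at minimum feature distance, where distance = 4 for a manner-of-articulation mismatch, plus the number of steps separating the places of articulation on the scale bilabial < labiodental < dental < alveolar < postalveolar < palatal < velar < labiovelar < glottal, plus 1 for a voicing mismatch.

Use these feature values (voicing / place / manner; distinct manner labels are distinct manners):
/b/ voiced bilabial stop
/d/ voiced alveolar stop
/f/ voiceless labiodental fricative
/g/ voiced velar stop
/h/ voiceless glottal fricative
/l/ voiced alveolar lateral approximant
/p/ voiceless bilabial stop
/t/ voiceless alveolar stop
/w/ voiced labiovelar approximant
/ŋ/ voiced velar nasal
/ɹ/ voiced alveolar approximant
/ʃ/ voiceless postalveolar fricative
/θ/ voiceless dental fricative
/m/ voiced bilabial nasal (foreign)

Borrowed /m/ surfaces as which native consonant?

/b/ is closest: manner differs (nasal→stop, +4), place distance 0 (bilabial→bilabial), same voicing; total 4. Next closest is /p/ at distance 5.

b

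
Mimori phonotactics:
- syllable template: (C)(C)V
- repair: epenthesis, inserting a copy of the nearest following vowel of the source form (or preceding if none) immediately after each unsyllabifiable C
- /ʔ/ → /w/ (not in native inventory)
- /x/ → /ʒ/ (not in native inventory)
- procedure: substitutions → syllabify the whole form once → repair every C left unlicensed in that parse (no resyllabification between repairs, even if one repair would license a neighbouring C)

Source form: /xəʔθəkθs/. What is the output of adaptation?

ʒəwθəkəθəsə

Substitution: /x/ → /ʒ/, /ʔ/ → /w/, giving /ʒəwθəkθs/.
The consonants /k/, /θ/, /s/ cannot be parsed into a legal (C)(C)V syllable (no codas are permitted; onsets may contain at most 2 consonants).
Inserting the epenthetic vowel yields /k/ → /kə/, /θ/ → /θə/, /s/ → /sə/.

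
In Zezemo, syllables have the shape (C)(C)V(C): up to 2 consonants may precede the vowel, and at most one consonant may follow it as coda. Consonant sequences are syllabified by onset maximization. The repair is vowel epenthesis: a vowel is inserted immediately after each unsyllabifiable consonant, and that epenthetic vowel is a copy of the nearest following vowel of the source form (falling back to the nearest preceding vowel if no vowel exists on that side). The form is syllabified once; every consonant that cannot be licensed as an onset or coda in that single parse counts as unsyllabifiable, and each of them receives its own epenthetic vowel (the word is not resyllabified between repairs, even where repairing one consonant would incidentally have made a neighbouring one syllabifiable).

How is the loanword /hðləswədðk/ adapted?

The consonants /h/, /ð/, /k/ cannot be parsed into a legal (C)(C)V(C) syllable (at most one coda consonant is licensed; onsets may contain at most 2 consonants).
Inserting the epenthetic vowel yields /h/ → /hə/, /ð/ → /ðə/, /k/ → /kə/.

həðləswədðəkə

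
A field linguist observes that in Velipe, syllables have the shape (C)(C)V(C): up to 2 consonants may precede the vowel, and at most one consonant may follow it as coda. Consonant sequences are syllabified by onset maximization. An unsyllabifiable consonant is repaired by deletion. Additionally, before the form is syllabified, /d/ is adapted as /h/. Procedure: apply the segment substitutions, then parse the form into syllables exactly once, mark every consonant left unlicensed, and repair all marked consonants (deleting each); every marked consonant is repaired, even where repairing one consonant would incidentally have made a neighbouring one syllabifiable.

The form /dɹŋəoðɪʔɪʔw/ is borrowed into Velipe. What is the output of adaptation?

Substitution: /d/ → /h/, giving /hɹŋəoðɪʔɪʔw/.
Syllabifying with onset maximization leaves /h/, /w/ stranded (at most one coda consonant is licensed; onsets may contain at most 2 consonants).
Deletion applies to /h/, /w/.

ɹŋəoðɪʔɪʔ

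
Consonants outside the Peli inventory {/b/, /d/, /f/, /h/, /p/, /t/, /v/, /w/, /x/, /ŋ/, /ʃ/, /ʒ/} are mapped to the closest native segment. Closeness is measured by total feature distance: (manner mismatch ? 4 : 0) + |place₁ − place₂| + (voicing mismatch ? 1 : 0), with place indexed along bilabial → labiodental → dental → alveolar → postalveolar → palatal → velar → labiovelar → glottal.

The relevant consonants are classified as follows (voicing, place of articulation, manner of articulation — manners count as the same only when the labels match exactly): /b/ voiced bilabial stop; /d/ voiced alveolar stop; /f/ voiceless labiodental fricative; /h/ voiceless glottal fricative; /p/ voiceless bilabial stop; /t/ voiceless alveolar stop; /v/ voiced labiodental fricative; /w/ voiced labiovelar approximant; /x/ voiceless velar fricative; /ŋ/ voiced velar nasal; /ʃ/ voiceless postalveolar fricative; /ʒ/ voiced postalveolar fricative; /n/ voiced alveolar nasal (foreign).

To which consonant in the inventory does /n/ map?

ŋ

/ŋ/ is closest: same manner (nasal), place distance 3 (alveolar→velar), same voicing; total 3. Next closest is /d/ at distance 4.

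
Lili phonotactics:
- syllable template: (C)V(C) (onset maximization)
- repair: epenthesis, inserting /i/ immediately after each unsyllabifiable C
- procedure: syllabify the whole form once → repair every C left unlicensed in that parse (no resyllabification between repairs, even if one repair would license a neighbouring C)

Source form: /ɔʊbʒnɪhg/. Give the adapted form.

The consonants /ʒ/, /g/ cannot be parsed into a legal (C)V(C) syllable (at most one coda consonant is licensed; onsets are limited to one consonant).
Epenthesis after each stranded consonant: /ʒ/ → /ʒi/, /g/ → /gi/.

ɔʊbʒinɪhgi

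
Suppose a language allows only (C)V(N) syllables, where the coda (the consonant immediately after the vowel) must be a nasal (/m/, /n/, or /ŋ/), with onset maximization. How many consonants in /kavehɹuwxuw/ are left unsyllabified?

The consonants /h/, /w/, /w/ cannot be parsed into a legal (C)V(N) syllable (only a nasal (/m/, /n/, or /ŋ/) is licensed in coda position; onsets are limited to one consonant).

3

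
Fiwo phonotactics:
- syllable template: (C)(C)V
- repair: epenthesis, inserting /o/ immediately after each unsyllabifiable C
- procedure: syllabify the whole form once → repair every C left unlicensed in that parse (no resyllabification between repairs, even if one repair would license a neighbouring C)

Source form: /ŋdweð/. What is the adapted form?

ŋodweðo

The consonants /ŋ/, /ð/ cannot be parsed into a legal (C)(C)V syllable (no codas are permitted; onsets may contain at most 2 consonants).
Each unlicensed consonant becomes the onset of a new syllable: /ŋ/ → /ŋo/, /ð/ → /ðo/.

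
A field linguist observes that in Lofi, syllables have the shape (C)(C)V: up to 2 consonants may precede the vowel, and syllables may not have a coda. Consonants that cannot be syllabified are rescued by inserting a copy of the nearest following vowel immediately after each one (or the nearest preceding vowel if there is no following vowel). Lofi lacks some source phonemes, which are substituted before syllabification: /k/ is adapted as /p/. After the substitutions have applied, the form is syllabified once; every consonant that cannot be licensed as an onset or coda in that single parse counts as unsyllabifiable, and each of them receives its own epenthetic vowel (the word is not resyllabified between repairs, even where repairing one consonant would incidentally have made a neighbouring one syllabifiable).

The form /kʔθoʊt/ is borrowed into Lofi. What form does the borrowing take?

Substitution: /k/ → /p/, giving /pʔθoʊt/.
Syllabifying with onset maximization leaves /p/, /t/ stranded (no codas are permitted; onsets may contain at most 2 consonants).
Epenthesis after each stranded consonant: /p/ → /po/, /t/ → /tʊ/.

poʔθoʊtʊ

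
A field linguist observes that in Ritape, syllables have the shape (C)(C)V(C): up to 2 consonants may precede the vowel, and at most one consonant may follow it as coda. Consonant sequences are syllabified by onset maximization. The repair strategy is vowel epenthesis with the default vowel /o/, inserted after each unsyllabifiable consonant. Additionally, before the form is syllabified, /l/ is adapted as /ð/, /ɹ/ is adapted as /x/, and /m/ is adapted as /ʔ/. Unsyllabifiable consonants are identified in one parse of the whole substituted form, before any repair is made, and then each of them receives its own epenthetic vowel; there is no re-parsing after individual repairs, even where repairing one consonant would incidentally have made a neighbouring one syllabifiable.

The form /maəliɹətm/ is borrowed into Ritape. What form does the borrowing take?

ʔaəðixətʔo

Substitution: /m/ → /ʔ/, /l/ → /ð/, /ɹ/ → /x/, giving /ʔaəðixətʔ/.
Under (C)(C)V(C), the unsyllabifiable consonants are /ʔ/ (at most one coda consonant is licensed; onsets may contain at most 2 consonants).
Epenthesis after each stranded consonant: /ʔ/ → /ʔo/.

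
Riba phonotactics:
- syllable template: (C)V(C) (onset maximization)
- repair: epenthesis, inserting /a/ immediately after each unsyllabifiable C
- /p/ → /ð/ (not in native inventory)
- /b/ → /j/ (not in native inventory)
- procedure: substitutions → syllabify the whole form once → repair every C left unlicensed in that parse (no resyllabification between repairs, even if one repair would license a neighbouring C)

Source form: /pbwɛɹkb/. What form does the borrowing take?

ðajawɛɹkaja

Substitution: /p/ → /ð/, /b/ → /j/, giving /ðjwɛɹkj/.
The consonants /ð/, /j/, /k/, /j/ cannot be parsed into a legal (C)V(C) syllable (at most one coda consonant is licensed; onsets are limited to one consonant).
Epenthesis after each stranded consonant: /ð/ → /ða/, /j/ → /ja/, /k/ → /ka/, /j/ → /ja/.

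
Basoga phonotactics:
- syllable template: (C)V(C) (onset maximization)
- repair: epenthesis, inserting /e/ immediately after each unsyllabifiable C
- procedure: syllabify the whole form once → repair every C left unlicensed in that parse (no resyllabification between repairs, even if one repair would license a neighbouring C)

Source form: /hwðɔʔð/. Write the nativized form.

heweðɔʔðe

Under (C)V(C), the unsyllabifiable consonants are /h/, /w/, /ð/ (at most one coda consonant is licensed; onsets are limited to one consonant).
Inserting the epenthetic vowel yields /h/ → /he/, /w/ → /we/, /ð/ → /ðe/.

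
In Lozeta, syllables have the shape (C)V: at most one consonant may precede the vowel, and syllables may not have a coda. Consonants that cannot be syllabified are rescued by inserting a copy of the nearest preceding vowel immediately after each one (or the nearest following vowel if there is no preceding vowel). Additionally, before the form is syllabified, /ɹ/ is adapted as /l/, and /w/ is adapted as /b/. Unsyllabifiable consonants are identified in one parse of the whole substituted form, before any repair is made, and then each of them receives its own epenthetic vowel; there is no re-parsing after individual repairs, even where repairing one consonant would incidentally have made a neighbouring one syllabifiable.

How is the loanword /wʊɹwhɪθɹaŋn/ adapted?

Substitution: /w/ → /b/, /ɹ/ → /l/, giving /bʊlbhɪθlaŋn/.
Under (C)V, the unsyllabifiable consonants are /l/, /b/, /θ/, /ŋ/, /n/ (no codas are permitted; onsets are limited to one consonant).
Each unlicensed consonant becomes the onset of a new syllable: /l/ → /lʊ/, /b/ → /bʊ/, /θ/ → /θɪ/, /ŋ/ → /ŋa/, /n/ → /na/.

bʊlʊbʊhɪθɪlaŋana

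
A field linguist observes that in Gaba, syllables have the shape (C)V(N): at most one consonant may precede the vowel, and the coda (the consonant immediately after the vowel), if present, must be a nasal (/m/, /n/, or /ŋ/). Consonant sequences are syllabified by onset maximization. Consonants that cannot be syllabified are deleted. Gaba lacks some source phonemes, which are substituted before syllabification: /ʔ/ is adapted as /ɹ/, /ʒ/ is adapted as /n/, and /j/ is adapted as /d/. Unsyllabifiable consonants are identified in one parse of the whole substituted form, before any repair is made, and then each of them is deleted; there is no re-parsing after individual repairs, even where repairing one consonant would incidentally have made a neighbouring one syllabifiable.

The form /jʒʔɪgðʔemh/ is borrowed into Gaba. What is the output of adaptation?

ɹɪɹem

Substitution: /j/ → /d/, /ʒ/ → /n/, /ʔ/ → /ɹ/, giving /dnɹɪgðɹemh/.
Under (C)V(N), the unsyllabifiable consonants are /d/, /n/, /g/, /ð/, /h/ (only a nasal (/m/, /n/, or /ŋ/) is licensed in coda position; onsets are limited to one consonant).
Deletion applies to /d/, /n/, /g/, /ð/, /h/.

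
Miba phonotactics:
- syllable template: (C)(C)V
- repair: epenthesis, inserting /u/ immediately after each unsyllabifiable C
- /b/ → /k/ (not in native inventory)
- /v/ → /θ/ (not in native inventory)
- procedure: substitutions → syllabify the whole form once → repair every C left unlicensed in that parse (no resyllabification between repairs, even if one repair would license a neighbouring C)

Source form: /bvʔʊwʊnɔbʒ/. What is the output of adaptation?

Substitution: /b/ → /k/, /v/ → /θ/, giving /kθʔʊwʊnɔkʒ/.
Under (C)(C)V, the unsyllabifiable consonants are /k/, /k/, /ʒ/ (no codas are permitted; onsets may contain at most 2 consonants).
Each unlicensed consonant becomes the onset of a new syllable: /k/ → /ku/, /k/ → /ku/, /ʒ/ → /ʒu/.

kuθʔʊwʊnɔkuʒu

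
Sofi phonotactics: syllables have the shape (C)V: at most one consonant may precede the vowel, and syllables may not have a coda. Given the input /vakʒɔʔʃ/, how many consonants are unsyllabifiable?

3

Under (C)V, the unsyllabifiable consonants are /k/, /ʔ/, /ʃ/ (no codas are permitted; onsets are limited to one consonant).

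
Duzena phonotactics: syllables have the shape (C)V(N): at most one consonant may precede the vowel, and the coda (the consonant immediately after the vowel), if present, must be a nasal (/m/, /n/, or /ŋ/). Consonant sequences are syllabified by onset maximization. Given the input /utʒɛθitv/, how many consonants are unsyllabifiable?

3

Under (C)V(N), the unsyllabifiable consonants are /t/, /t/, /v/ (only a nasal (/m/, /n/, or /ŋ/) is licensed in coda position; onsets are limited to one consonant).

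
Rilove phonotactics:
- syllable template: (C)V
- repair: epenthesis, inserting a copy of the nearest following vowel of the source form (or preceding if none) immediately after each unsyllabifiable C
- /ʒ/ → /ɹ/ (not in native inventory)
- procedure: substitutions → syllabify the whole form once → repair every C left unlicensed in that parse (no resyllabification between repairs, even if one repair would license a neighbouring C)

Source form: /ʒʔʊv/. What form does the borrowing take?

ɹʊʔʊvʊ

Substitution: /ʒ/ → /ɹ/, giving /ɹʔʊv/.
Under (C)V, the unsyllabifiable consonants are /ɹ/, /v/ (no codas are permitted; onsets are limited to one consonant).
Each unlicensed consonant becomes the onset of a new syllable: /ɹ/ → /ɹʊ/, /v/ → /vʊ/.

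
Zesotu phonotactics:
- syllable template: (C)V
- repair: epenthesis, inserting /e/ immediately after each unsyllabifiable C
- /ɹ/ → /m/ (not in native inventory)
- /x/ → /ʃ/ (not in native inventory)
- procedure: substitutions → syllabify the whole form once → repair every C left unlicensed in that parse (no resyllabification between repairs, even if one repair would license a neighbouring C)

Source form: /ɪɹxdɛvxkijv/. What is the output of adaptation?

Substitution: /ɹ/ → /m/, /x/ → /ʃ/, giving /ɪmʃdɛvʃkijv/.
Under (C)V, the unsyllabifiable consonants are /m/, /ʃ/, /v/, /ʃ/, /j/, /v/ (no codas are permitted; onsets are limited to one consonant).
Each unlicensed consonant becomes the onset of a new syllable: /m/ → /me/, /ʃ/ → /ʃe/, /v/ → /ve/, /ʃ/ → /ʃe/, /j/ → /je/, /v/ → /ve/.

ɪmeʃedɛveʃekijeve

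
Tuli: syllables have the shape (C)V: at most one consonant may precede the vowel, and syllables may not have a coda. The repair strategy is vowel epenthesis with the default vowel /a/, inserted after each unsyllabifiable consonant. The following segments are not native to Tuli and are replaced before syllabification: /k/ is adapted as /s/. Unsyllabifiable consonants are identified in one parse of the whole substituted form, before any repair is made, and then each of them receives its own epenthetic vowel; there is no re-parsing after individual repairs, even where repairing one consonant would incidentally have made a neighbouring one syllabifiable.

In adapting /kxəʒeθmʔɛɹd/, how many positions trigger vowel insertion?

5

After substitution the input is /sxəʒeθmʔɛɹd/.
The unsyllabifiable consonants are /s/, /θ/, /m/, /ɹ/, /d/; each receives one epenthetic vowel.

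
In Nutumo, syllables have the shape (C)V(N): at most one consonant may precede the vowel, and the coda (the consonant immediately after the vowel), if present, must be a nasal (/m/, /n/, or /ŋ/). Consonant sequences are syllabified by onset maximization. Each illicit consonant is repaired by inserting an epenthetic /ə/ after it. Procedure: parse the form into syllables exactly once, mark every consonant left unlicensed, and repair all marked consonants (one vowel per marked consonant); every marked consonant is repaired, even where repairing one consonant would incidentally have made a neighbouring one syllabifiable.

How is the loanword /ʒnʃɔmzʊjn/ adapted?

ʒənəʃɔmzʊjənə

Under (C)V(N), the unsyllabifiable consonants are /ʒ/, /n/, /j/, /n/ (only a nasal (/m/, /n/, or /ŋ/) is licensed in coda position; onsets are limited to one consonant).
Each unlicensed consonant becomes the onset of a new syllable: /ʒ/ → /ʒə/, /n/ → /nə/, /j/ → /jə/, /n/ → /nə/.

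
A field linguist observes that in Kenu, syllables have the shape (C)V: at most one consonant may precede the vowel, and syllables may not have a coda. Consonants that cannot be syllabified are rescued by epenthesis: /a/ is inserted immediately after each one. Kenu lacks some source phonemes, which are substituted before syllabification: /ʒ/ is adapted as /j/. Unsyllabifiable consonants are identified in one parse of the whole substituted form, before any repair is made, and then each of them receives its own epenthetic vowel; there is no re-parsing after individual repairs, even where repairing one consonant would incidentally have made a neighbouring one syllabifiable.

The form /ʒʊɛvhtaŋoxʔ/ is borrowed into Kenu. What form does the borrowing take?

jʊɛvahataŋoxaʔa

Substitution: /ʒ/ → /j/, giving /jʊɛvhtaŋoxʔ/.
The consonants /v/, /h/, /x/, /ʔ/ cannot be parsed into a legal (C)V syllable (no codas are permitted; onsets are limited to one consonant).
Epenthesis after each stranded consonant: /v/ → /va/, /h/ → /ha/, /x/ → /xa/, /ʔ/ → /ʔa/.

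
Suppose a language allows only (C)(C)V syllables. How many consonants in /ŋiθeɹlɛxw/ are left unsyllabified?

Syllabifying with onset maximization leaves /x/, /w/ stranded (no codas are permitted; onsets may contain at most 2 consonants).

2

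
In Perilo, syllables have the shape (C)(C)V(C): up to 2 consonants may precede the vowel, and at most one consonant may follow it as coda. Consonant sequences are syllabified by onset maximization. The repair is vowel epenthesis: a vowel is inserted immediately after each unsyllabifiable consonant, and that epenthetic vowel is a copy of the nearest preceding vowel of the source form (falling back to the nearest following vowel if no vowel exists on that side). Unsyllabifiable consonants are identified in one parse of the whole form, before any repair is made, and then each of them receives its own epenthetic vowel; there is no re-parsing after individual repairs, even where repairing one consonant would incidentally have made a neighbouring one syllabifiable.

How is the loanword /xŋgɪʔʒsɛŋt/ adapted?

The consonants /x/, /t/ cannot be parsed into a legal (C)(C)V(C) syllable (at most one coda consonant is licensed; onsets may contain at most 2 consonants).
Each unlicensed consonant becomes the onset of a new syllable: /x/ → /xɪ/, /t/ → /tɛ/.

xɪŋgɪʔʒsɛŋtɛ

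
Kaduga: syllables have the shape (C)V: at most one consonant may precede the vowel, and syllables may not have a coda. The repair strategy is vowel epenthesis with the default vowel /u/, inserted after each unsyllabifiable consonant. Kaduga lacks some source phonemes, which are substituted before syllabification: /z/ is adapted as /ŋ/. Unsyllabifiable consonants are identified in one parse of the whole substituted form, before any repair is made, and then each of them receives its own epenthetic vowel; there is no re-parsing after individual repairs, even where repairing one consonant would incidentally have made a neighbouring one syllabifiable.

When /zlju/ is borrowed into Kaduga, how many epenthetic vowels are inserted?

After substitution the input is /ŋlju/.
The unsyllabifiable consonants are /ŋ/, /l/; each receives one epenthetic vowel.

2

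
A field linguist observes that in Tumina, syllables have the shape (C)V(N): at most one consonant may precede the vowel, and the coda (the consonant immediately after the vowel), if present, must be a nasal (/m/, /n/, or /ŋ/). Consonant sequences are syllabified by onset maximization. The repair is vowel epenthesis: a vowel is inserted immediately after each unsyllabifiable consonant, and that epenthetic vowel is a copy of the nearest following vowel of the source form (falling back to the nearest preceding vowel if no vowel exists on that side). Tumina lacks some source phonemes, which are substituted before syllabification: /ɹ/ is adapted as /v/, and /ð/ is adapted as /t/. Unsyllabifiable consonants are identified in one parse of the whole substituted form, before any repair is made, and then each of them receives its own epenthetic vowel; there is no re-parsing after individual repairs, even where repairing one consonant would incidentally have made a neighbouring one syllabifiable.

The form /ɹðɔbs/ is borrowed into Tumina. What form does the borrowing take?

Substitution: /ɹ/ → /v/, /ð/ → /t/, giving /vtɔbs/.
Under (C)V(N), the unsyllabifiable consonants are /v/, /b/, /s/ (only a nasal (/m/, /n/, or /ŋ/) is licensed in coda position; onsets are limited to one consonant).
Inserting the epenthetic vowel yields /v/ → /vɔ/, /b/ → /bɔ/, /s/ → /sɔ/.

vɔtɔbɔsɔ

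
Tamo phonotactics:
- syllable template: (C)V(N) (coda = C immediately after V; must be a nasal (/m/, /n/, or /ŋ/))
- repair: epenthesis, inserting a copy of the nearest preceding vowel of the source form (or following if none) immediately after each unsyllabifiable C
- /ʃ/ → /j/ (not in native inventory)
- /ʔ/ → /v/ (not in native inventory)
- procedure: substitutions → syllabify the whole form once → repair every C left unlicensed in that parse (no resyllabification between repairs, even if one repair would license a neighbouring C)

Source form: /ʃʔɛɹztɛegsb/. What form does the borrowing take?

jɛvɛɹɛzɛtɛegesebe

Substitution: /ʃ/ → /j/, /ʔ/ → /v/, giving /jvɛɹztɛegsb/.
Syllabifying with onset maximization leaves /j/, /ɹ/, /z/, /g/, /s/, /b/ stranded (only a nasal (/m/, /n/, or /ŋ/) is licensed in coda position; onsets are limited to one consonant).
Each unlicensed consonant becomes the onset of a new syllable: /j/ → /jɛ/, /ɹ/ → /ɹɛ/, /z/ → /zɛ/, /g/ → /ge/, /s/ → /se/, /b/ → /be/.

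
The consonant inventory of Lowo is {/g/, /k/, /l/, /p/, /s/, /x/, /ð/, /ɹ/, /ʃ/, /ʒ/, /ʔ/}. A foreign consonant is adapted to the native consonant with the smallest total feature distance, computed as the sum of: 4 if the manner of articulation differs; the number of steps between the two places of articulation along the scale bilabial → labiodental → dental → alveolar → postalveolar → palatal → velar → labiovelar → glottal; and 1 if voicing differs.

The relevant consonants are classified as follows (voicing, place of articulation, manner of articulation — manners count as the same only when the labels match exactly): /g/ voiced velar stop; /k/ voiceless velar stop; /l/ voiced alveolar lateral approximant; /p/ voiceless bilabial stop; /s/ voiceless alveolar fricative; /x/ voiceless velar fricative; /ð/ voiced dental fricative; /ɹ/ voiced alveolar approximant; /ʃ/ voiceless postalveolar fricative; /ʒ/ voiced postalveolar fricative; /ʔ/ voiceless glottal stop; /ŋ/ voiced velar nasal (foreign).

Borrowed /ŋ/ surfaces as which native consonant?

/g/ is closest: manner differs (nasal→stop, +4), place distance 0 (velar→velar), same voicing; total 4. Next closest is /k/ at distance 5.

g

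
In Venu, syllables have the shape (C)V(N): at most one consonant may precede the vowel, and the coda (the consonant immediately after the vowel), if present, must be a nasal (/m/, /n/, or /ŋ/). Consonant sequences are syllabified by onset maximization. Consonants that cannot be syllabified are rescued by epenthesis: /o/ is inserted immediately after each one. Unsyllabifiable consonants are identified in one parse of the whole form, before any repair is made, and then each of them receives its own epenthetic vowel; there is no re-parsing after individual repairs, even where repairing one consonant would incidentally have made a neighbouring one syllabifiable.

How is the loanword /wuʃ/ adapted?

The consonants /ʃ/ cannot be parsed into a legal (C)V(N) syllable (only a nasal (/m/, /n/, or /ŋ/) is licensed in coda position; onsets are limited to one consonant).
Epenthesis after each stranded consonant: /ʃ/ → /ʃo/.

wuʃo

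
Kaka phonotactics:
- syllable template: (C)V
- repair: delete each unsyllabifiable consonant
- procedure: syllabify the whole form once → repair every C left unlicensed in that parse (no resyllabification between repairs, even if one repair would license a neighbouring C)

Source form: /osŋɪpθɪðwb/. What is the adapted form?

Under (C)V, the unsyllabifiable consonants are /s/, /p/, /ð/, /w/, /b/ (no codas are permitted; onsets are limited to one consonant).
Deleting the stranded consonants removes /s/, /p/, /ð/, /w/, /b/.

oŋɪθɪ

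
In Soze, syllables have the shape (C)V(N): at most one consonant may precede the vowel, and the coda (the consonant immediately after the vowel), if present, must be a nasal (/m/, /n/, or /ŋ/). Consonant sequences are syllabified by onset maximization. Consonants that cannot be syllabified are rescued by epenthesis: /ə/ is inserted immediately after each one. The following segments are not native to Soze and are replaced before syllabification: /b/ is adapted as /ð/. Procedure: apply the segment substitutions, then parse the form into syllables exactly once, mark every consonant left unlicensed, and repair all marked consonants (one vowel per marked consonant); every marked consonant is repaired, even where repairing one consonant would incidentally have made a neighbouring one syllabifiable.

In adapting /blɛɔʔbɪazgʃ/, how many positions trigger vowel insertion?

5

After substitution the input is /ðlɛɔʔðɪazgʃ/.
The unsyllabifiable consonants are /ð/, /ʔ/, /z/, /g/, /ʃ/; each receives one epenthetic vowel.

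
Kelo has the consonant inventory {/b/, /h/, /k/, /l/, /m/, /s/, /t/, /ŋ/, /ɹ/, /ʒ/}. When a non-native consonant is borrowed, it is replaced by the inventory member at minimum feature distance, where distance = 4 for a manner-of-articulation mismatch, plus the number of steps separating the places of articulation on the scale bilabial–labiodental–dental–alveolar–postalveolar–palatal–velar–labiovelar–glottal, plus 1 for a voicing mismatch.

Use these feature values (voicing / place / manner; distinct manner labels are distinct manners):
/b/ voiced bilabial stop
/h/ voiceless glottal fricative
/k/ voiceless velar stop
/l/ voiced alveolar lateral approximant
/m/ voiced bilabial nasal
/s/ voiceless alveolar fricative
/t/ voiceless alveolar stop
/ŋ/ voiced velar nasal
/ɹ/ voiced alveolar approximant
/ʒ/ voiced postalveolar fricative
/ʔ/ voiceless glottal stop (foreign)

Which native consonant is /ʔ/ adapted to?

/k/ is closest: same manner (stop), place distance 2 (glottal→velar), same voicing; total 2. Next closest is /h/ at distance 4.

k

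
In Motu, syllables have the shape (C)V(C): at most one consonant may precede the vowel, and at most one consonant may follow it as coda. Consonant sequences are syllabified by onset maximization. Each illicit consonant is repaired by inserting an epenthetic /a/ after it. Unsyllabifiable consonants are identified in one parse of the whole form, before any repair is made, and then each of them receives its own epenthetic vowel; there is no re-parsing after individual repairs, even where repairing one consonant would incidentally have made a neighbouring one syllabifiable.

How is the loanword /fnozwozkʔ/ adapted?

fanozwozkaʔa

Under (C)V(C), the unsyllabifiable consonants are /f/, /k/, /ʔ/ (at most one coda consonant is licensed; onsets are limited to one consonant).
Epenthesis after each stranded consonant: /f/ → /fa/, /k/ → /ka/, /ʔ/ → /ʔa/.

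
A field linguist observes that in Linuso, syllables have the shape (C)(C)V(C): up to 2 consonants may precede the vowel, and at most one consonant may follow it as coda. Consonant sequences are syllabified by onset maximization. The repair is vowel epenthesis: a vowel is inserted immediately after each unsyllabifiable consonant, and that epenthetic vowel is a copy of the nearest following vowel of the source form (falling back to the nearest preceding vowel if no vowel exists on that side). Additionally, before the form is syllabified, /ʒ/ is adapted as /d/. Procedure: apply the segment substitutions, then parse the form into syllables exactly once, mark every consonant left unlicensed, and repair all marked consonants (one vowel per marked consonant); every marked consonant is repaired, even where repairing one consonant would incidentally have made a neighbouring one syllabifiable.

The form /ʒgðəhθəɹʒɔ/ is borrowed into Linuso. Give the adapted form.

Substitution: /ʒ/ → /d/, giving /dgðəhθəɹdɔ/.
The consonants /d/ cannot be parsed into a legal (C)(C)V(C) syllable (at most one coda consonant is licensed; onsets may contain at most 2 consonants).
Inserting the epenthetic vowel yields /d/ → /də/.

dəgðəhθəɹdɔ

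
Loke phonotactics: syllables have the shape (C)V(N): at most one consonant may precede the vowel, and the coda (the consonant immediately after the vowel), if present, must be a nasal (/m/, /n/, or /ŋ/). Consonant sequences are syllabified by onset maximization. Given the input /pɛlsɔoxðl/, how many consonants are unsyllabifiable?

Syllabifying with onset maximization leaves /l/, /x/, /ð/, /l/ stranded (only a nasal (/m/, /n/, or /ŋ/) is licensed in coda position; onsets are limited to one consonant).

4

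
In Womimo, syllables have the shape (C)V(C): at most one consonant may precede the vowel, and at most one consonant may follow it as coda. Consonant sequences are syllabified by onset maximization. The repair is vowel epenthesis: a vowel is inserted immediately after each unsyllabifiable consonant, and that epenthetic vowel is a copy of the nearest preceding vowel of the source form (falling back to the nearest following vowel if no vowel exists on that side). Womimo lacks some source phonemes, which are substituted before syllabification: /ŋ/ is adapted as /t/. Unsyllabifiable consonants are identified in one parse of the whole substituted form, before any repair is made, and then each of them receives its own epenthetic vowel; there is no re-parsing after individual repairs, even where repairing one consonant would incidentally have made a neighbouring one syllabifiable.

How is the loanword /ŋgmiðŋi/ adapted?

tigimiðti

Substitution: /ŋ/ → /t/, giving /tgmiðti/.
Syllabifying with onset maximization leaves /t/, /g/ stranded (at most one coda consonant is licensed; onsets are limited to one consonant).
Epenthesis after each stranded consonant: /t/ → /ti/, /g/ → /gi/.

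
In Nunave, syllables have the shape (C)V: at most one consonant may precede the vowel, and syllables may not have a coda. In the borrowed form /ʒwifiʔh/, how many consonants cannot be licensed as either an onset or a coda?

The consonants /ʒ/, /ʔ/, /h/ cannot be parsed into a legal (C)V syllable (no codas are permitted; onsets are limited to one consonant).

3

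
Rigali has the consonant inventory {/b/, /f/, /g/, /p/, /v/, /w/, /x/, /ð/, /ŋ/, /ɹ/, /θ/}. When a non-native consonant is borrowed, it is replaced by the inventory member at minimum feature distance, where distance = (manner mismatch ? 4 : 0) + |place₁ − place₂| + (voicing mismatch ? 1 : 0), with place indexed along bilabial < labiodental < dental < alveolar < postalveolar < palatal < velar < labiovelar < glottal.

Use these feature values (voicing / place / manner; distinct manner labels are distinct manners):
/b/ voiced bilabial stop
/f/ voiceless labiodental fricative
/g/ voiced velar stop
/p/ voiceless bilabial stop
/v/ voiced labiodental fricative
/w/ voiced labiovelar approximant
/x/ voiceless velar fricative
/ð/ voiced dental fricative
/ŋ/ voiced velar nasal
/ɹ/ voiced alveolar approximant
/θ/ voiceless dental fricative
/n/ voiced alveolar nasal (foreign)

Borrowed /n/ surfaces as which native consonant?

/ŋ/ is closest: same manner (nasal), place distance 3 (alveolar→velar), same voicing; total 3. Next closest is /ɹ/ at distance 4.

ŋ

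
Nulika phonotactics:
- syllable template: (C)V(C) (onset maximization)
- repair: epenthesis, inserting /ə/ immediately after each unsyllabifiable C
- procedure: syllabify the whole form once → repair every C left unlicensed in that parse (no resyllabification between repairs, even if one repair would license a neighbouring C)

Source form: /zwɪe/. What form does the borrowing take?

Under (C)V(C), the unsyllabifiable consonants are /z/ (at most one coda consonant is licensed; onsets are limited to one consonant).
Each unlicensed consonant becomes the onset of a new syllable: /z/ → /zə/.

zəwɪe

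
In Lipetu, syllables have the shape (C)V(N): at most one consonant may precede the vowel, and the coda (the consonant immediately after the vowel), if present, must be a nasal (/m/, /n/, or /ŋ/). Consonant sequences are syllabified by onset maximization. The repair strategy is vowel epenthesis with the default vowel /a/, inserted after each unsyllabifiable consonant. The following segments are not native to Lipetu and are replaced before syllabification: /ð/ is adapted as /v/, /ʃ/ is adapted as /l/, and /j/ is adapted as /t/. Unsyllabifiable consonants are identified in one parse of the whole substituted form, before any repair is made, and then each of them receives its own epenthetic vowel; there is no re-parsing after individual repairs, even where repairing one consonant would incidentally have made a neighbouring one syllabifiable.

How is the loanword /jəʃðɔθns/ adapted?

Substitution: /j/ → /t/, /ʃ/ → /l/, /ð/ → /v/, giving /təlvɔθns/.
Under (C)V(N), the unsyllabifiable consonants are /l/, /θ/, /n/, /s/ (only a nasal (/m/, /n/, or /ŋ/) is licensed in coda position; onsets are limited to one consonant).
Inserting the epenthetic vowel yields /l/ → /la/, /θ/ → /θa/, /n/ → /na/, /s/ → /sa/.

təlavɔθanasa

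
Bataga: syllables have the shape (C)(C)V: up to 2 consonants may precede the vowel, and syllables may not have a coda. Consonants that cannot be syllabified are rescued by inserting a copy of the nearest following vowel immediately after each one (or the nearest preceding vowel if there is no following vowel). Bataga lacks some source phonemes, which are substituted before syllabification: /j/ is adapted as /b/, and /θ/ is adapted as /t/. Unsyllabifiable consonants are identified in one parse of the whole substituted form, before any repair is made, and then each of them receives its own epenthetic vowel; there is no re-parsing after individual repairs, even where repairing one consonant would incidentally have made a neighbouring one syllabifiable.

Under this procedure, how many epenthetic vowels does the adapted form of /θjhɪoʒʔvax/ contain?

After substitution the input is /tbhɪoʒʔvax/.
The unsyllabifiable consonants are /t/, /ʒ/, /x/; each receives one epenthetic vowel.

3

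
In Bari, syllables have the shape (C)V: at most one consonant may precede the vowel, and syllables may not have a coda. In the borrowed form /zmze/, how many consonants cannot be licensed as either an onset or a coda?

2

The consonants /z/, /m/ cannot be parsed into a legal (C)V syllable (no codas are permitted; onsets are limited to one consonant).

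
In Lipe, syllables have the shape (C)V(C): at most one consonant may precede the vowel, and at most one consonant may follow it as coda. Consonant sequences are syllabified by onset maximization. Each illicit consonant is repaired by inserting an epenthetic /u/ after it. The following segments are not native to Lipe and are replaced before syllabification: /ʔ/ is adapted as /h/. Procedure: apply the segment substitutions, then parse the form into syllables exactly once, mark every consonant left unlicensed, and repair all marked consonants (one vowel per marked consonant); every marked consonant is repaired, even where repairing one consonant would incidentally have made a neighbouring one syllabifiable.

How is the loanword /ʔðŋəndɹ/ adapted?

Substitution: /ʔ/ → /h/, giving /hðŋəndɹ/.
Under (C)V(C), the unsyllabifiable consonants are /h/, /ð/, /d/, /ɹ/ (at most one coda consonant is licensed; onsets are limited to one consonant).
Each unlicensed consonant becomes the onset of a new syllable: /h/ → /hu/, /ð/ → /ðu/, /d/ → /du/, /ɹ/ → /ɹu/.

huðuŋənduɹu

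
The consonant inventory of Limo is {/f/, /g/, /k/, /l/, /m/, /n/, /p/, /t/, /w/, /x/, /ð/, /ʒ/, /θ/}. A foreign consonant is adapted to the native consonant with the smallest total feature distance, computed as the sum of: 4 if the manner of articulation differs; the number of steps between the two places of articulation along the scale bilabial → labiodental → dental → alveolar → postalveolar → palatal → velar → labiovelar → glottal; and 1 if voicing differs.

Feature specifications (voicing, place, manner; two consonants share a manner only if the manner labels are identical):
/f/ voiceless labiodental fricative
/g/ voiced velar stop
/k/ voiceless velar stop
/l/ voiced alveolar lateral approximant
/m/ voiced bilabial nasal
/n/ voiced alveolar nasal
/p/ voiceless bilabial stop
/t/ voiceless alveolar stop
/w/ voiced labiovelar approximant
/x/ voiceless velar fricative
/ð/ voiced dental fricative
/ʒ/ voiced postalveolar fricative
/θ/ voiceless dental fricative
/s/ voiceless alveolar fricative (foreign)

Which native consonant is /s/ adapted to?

θ

/θ/ is closest: same manner (fricative), place distance 1 (alveolar→dental), same voicing; total 1. Next closest is /f/ at distance 2.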